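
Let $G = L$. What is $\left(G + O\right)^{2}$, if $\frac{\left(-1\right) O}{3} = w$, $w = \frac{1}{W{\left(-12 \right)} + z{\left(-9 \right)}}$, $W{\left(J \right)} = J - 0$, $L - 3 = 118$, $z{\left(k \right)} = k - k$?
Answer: $\frac{235225}{16} \approx 14702.0$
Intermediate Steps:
$z{\left(k \right)} = 0$
$L = 121$ ($L = 3 + 118 = 121$)
$W{\left(J \right)} = J$ ($W{\left(J \right)} = J + 0 = J$)
$G = 121$
$w = - \frac{1}{12}$ ($w = \frac{1}{-12 + 0} = \frac{1}{-12} = - \frac{1}{12} \approx -0.083333$)
$O = \frac{1}{4}$ ($O = \left(-3\right) \left(- \frac{1}{12}\right) = \frac{1}{4} \approx 0.25$)
$\left(G + O\right)^{2} = \left(121 + \frac{1}{4}\right)^{2} = \left(\frac{485}{4}\right)^{2} = \frac{235225}{16}$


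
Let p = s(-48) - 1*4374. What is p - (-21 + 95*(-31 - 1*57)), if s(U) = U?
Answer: 3959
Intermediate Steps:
p = -4422 (p = -48 - 1*4374 = -48 - 4374 = -4422)
p - (-21 + 95*(-31 - 1*57)) = -4422 - (-21 + 95*(-31 - 1*57)) = -4422 - (-21 + 95*(-31 - 57)) = -4422 - (-21 + 95*(-88)) = -4422 - (-21 - 8360) = -4422 - 1*(-8381) = -4422 + 8381 = 3959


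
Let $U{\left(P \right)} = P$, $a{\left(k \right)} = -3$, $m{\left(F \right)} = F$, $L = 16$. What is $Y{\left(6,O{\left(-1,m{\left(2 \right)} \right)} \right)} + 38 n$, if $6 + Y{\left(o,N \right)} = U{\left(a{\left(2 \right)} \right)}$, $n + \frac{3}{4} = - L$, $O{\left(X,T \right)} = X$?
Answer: $- \frac{1291}{2} \approx -645.5$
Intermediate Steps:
$n = - \frac{67}{4}$ ($n = - \frac{3}{4} - 16 = - \frac{67}{4} \approx -16.75$)
$Y{\left(o,N \right)} = -9$ ($Y{\left(o,N \right)} = -6 - 3 = -9$)
$Y{\left(6,O{\left(-1,m{\left(2 \right)} \right)} \right)} + 38 n = -9 + 38 \left(- \frac{67}{4}\right) = -9 - \frac{1273}{2} = - \frac{1291}{2}$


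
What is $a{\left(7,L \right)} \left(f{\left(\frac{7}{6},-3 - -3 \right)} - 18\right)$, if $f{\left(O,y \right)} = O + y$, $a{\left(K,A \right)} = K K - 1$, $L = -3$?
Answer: $-808$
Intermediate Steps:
$a{\left(K,A \right)} = -1 + K^{2}$ ($a{\left(K,A \right)} = K^{2} - 1 = -1 + K^{2}$)
$a{\left(7,L \right)} \left(f{\left(\frac{7}{6},-3 - -3 \right)} - 18\right) = \left(-1 + 7^{2}\right) \left(\left(\frac{7}{6} - 0\right) - 18\right) = \left(-1 + 49\right) \left(\left(7 \cdot \frac{1}{6} + \left(-3 + 3\right)\right) - 18\right) = 48 \left(\left(\frac{7}{6} + 0\right) - 18\right) = 48 \left(\frac{7}{6} - 18\right) = 48 \left(- \frac{101}{6}\right) = -808$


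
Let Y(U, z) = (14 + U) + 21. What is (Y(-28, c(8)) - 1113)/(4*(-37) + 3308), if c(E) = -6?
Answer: -7/20 ≈ -0.35000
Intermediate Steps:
Y(U, z) = 35 + U
(Y(-28, c(8)) - 1113)/(4*(-37) + 3308) = ((35 - 28) - 1113)/(4*(-37) + 3308) = (7 - 1113)/(-148 + 3308) = -1106/3160 = -1106*1/3160 = -7/20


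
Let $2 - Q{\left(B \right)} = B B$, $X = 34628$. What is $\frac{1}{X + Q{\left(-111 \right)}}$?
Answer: $\frac{1}{22309} \approx 4.4825 \cdot 10^{-5}$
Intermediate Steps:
$Q{\left(B \right)} = 2 - B^{2}$ ($Q{\left(B \right)} = 2 - B B = 2 - B^{2}$)
$\frac{1}{X + Q{\left(-111 \right)}} = \frac{1}{34628 + \left(2 - \left(-111\right)^{2}\right)} = \frac{1}{34628 + \left(2 - 12321\right)} = \frac{1}{34628 - 12319} = \frac{1}{22309}$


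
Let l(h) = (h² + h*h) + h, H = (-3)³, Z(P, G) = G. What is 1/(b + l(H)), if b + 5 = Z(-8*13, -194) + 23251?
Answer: 1/24483 ≈ 4.0845e-5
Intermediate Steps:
H = -27
b = 23052 (b = -5 + (-194 + 23251) = -5 + 23057 = 23052)
l(h) = h + 2*h² (l(h) = (h² + h²) + h = 2*h² + h = h + 2*h²)
1/(b + l(H)) = 1/(23052 - 27*(1 + 2*(-27))) = 1/(23052 - 27*(1 - 54)) = 1/(23052 - 27*(-53)) = 1/(23052 + 1431) = 1/24483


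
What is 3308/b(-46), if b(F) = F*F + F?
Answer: 1654/1035 ≈ 1.5981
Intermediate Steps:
b(F) = F + F² (b(F) = F² + F = F + F²)
3308/b(-46) = 3308/((-46*(1 - 46))) = 3308/((-46*(-45))) = 3308/2070 = 3308*(1/2070) = 1654/1035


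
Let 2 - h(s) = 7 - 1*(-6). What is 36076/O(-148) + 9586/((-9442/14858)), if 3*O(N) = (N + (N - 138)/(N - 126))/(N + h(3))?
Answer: 1077349134378/10560877 ≈ 1.0201e+5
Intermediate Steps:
h(s) = -11 (h(s) = 2 - (7 - 1*(-6)) = 2 - (7 + 6) = 2 - 1*13 = 2 - 13 = -11)
O(N) = (N + (-138 + N)/(-126 + N))/(3*(-11 + N)) (O(N) = ((N + (N - 138)/(N - 126))/(N - 11))/3 = ((N + (-138 + N)/(-126 + N))/(-11 + N))/3 = (N + (-138 + N)/(-126 + N))/(3*(-11 + N)))
36076/O(-148) + 9586/((-9442/14858)) = 36076/(((-138 + (-148)² - 125*(-148))/(3*(1386 + (-148)² - 137*(-148))))) + 9586/((-9442/14858)) = 36076/(((-138 + 21904 + 18500)/(3*(1386 + 21904 + 20276)))) + 9586/((-9442*1/14858)) = 36076/(((⅓)*40266/43566)) + 9586/(-4721/7429) = 36076/(((⅓)*(1/43566)*40266)) + 9586*(-7429/4721) = 36076/(2237/7261) - 71214394/4721 = 36076*(7261/2237) - 71214394/4721 = 261947836/2237 - 71214394/4721 = 1077349134378/10560877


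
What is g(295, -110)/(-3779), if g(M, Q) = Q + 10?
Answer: 100/3779 ≈ 0.026462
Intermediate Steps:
g(M, Q) = 10 + Q
g(295, -110)/(-3779) = (10 - 110)/(-3779) = -100*(-1/3779) = 100/3779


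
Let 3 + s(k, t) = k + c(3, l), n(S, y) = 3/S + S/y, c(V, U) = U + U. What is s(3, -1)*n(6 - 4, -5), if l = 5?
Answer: 11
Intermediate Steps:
c(V, U) = 2*U
s(k, t) = 7 + k (s(k, t) = -3 + (k + 2*5) = -3 + (k + 10) = -3 + (10 + k) = 7 + k)
s(3, -1)*n(6 - 4, -5) = (7 + 3)*(3/(6 - 4) + (6 - 4)/(-5)) = 10*(3/2 + 2*(-⅕)) = 10*(3*(½) - ⅖) = 10*(3/2 - ⅖) = 10*(11/10) = 11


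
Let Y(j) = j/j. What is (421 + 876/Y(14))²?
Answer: 1682209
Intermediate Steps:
Y(j) = 1
(421 + 876/Y(14))² = (421 + 876/1)² = (421 + 876*1)² = (421 + 876)² = 1297² = 1682209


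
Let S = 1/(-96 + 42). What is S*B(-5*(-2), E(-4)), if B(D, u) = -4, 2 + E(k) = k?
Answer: 2/27 ≈ 0.074074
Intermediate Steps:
E(k) = -2 + k
S = -1/54 (S = 1/(-54) = -1/54 ≈ -0.018519)
S*B(-5*(-2), E(-4)) = -1/54*(-4) = 2/27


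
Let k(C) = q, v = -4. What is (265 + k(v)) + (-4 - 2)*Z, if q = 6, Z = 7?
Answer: 229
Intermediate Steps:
k(C) = 6
(265 + k(v)) + (-4 - 2)*Z = (265 + 6) + (-4 - 2)*7 = 271 - 6*7 = 271 - 42 = 229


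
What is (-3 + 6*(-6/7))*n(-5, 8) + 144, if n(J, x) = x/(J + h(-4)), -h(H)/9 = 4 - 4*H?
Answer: 186936/1295 ≈ 144.35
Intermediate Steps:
h(H) = -36 + 36*H (h(H) = -9*(4 - 4*H) = -36 + 36*H)
n(J, x) = x/(-180 + J) (n(J, x) = x/(J + (-36 + 36*(-4))) = x/(J + (-36 - 144)) = x/(J - 180) = x/(-180 + J))
(-3 + 6*(-6/7))*n(-5, 8) + 144 = (-3 + 6*(-6/7))*(8/(-180 - 5)) + 144 = (-3 + 6*(-6*⅐))*(8/(-185)) + 144 = (-3 + 6*(-6/7))*(8*(-1/185)) + 144 = (-3 - 36/7)*(-8/185) + 144 = -57/7*(-8/185) + 144 = 456/1295 + 144 = 186936/1295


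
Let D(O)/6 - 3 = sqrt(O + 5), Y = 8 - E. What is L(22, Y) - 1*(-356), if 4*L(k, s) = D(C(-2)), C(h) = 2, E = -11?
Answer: 721/2 + 3*sqrt(7)/2 ≈ 364.47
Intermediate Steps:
Y = 19 (Y = 8 - 1*(-11) = 8 + 11 = 19)
D(O) = 18 + 6*sqrt(5 + O) (D(O) = 18 + 6*sqrt(O + 5) = 18 + 6*sqrt(5 + O))
L(k, s) = 9/2 + 3*sqrt(7)/2 (L(k, s) = (18 + 6*sqrt(5 + 2))/4 = (18 + 6*sqrt(7))/4 = 9/2 + 3*sqrt(7)/2)
L(22, Y) - 1*(-356) = (9/2 + 3*sqrt(7)/2) - 1*(-356) = (9/2 + 3*sqrt(7)/2) + 356 = 721/2 + 3*sqrt(7)/2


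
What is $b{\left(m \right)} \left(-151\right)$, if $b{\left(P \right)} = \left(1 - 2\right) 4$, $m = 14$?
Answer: $604$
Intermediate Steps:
$b{\left(P \right)} = -4$ ($b{\left(P \right)} = \left(-1\right) 4 = -4$)
$b{\left(m \right)} \left(-151\right) = \left(-4\right) \left(-151\right) = 604$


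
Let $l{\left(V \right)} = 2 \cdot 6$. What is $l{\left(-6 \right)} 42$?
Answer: $504$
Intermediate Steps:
$l{\left(V \right)} = 12$
$l{\left(-6 \right)} 42 = 12 \cdot 42 = 504$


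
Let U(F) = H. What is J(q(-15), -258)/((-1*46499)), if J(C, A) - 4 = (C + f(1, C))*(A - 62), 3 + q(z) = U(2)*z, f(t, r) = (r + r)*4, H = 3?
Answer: -138244/46499 ≈ -2.9731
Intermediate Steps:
U(F) = 3
f(t, r) = 8*r (f(t, r) = (2*r)*4 = 8*r)
q(z) = -3 + 3*z
J(C, A) = 4 + 9*C*(-62 + A) (J(C, A) = 4 + (C + 8*C)*(A - 62) = 4 + (9*C)*(-62 + A) = 4 + 9*C*(-62 + A))
J(q(-15), -258)/((-1*46499)) = (4 - 558*(-3 + 3*(-15)) + 9*(-258)*(-3 + 3*(-15)))/((-1*46499)) = (4 - 558*(-3 - 45) + 9*(-258)*(-3 - 45))/(-46499) = (4 - 558*(-48) + 9*(-258)*(-48))*(-1/46499) = (4 + 26784 + 111456)*(-1/46499) = 138244*(-1/46499) = -138244/46499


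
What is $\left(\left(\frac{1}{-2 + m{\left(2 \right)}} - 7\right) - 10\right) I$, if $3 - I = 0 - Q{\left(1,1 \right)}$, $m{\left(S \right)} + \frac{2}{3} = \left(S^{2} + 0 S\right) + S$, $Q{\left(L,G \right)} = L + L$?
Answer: $- \frac{167}{2} \approx -83.5$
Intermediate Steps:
$Q{\left(L,G \right)} = 2 L$
$m{\left(S \right)} = - \frac{2}{3} + S + S^{2}$ ($m{\left(S \right)} = - \frac{2}{3} + \left(\left(S^{2} + 0 S\right) + S\right) = - \frac{2}{3} + \left(\left(S^{2} + 0\right) + S\right) = - \frac{2}{3} + \left(S^{2} + S\right) = - \frac{2}{3} + \left(S + S^{2}\right) = - \frac{2}{3} + S + S^{2}$)
$I = 5$ ($I = 3 - \left(0 - 2 \cdot 1\right) = 3 - \left(0 - 2\right) = 3 - -2 = 3 + 2 = 5$)
$\left(\left(\frac{1}{-2 + m{\left(2 \right)}} - 7\right) - 10\right) I = \left(\left(\frac{1}{-2 + \left(- \frac{2}{3} + 2 + 2^{2}\right)} - 7\right) - 10\right) 5 = \left(\left(\frac{1}{-2 + \left(- \frac{2}{3} + 2 + 4\right)} - 7\right) - 10\right) 5 = \left(\left(\frac{1}{-2 + \frac{16}{3}} - 7\right) - 10\right) 5 = \left(\left(\frac{1}{\frac{10}{3}} - 7\right) - 10\right) 5 = \left(\left(\frac{3}{10} - 7\right) - 10\right) 5 = \left(- \frac{67}{10} - 10\right) 5 = \left(- \frac{167}{10}\right) 5 = - \frac{167}{2}$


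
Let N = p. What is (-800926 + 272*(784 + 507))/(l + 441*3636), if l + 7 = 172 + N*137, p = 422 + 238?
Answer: -449774/1694061 ≈ -0.26550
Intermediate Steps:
p = 660
N = 660
l = 90585 (l = -7 + (172 + 660*137) = -7 + (172 + 90420) = -7 + 90592 = 90585)
(-800926 + 272*(784 + 507))/(l + 441*3636) = (-800926 + 272*(784 + 507))/(90585 + 441*3636) = (-800926 + 272*1291)/(90585 + 1603476) = (-800926 + 351152)/1694061 = -449774*1/1694061 = -449774/1694061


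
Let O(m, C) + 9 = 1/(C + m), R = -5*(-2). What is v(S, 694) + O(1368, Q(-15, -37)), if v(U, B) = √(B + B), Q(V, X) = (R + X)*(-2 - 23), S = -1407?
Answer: -18386/2043 + 2*√347 ≈ 28.256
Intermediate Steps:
R = 10
Q(V, X) = -250 - 25*X (Q(V, X) = (10 + X)*(-2 - 23) = (10 + X)*(-25) = -250 - 25*X)
v(U, B) = √2*√B (v(U, B) = √(2*B) = √2*√B)
O(m, C) = -9 + 1/(C + m)
v(S, 694) + O(1368, Q(-15, -37)) = √2*√694 + (1 - 9*(-250 - 25*(-37)) - 9*1368)/((-250 - 25*(-37)) + 1368) = 2*√347 + (1 - 9*(-250 + 925) - 12312)/((-250 + 925) + 1368) = 2*√347 + (1 - 9*675 - 12312)/(675 + 1368) = 2*√347 + (1 - 6075 - 12312)/2043 = 2*√347 + (1/2043)*(-18386) = 2*√347 - 18386/2043 = -18386/2043 + 2*√347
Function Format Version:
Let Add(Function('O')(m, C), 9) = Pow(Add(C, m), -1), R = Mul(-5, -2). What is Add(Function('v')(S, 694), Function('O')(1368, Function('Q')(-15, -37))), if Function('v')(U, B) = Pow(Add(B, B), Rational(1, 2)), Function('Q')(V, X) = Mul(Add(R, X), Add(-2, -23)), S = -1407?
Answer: Add(Rational(-18386, 2043), Mul(2, Pow(347, Rational(1, 2)))) ≈ 28.256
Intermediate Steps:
R = 10
Function('Q')(V, X) = Add(-250, Mul(-25, X)) (Function('Q')(V, X) = Mul(Add(10, X), Add(-2, -23)) = Mul(Add(10, X), -25) = Add(-250, Mul(-25, X)))
Function('v')(U, B) = Mul(Pow(2, Rational(1, 2)), Pow(B, Rational(1, 2))) (Function('v')(U, B) = Pow(Mul(2, B), Rational(1, 2)) = Mul(Pow(2, Rational(1, 2)), Pow(B, Rational(1, 2))))
Function('O')(m, C) = Add(-9, Pow(Add(C, m), -1))
Add(Function('v')(S, 694), Function('O')(1368, Function('Q')(-15, -37))) = Add(Mul(Pow(2, Rational(1, 2)), Pow(694, Rational(1, 2))), Mul(Pow(Add(Add(-250, Mul(-25, -37)), 1368), -1), Add(1, Mul(-9, Add(-250, Mul(-25, -37))), Mul(-9, 1368)))) = Add(Mul(2, Pow(347, Rational(1, 2))), Mul(Pow(Add(Add(-250, 925), 1368), -1), Add(1, Mul(-9, Add(-250, 925)), -12312))) = Add(Mul(2, Pow(347, Rational(1, 2))), Mul(Pow(Add(675, 1368), -1), Add(1, Mul(-9, 675), -12312))) = Add(Mul(2, Pow(347, Rational(1, 2))), Mul(Pow(2043, -1), Add(1, -6075, -12312))) = Add(Mul(2, Pow(347, Rational(1, 2))), Mul(Rational(1, 2043), -18386)) = Add(Mul(2, Pow(347, Rational(1, 2))), Rational(-18386, 2043)) = Add(Rational(-18386, 2043), Mul(2, Pow(347, Rational(1, 2))))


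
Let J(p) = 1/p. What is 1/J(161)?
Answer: 161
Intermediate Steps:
1/J(161) = 1/(1/161) = 161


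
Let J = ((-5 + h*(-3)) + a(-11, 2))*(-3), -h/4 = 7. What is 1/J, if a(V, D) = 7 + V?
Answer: -1/225 ≈ -0.0044444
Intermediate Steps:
h = -28 (h = -4*7 = -28)
J = -225 (J = ((-5 - 28*(-3)) + (7 - 11))*(-3) = ((-5 + 84) - 4)*(-3) = (79 - 4)*(-3) = 75*(-3) = -225)
1/J = 1/(-225) = -1/225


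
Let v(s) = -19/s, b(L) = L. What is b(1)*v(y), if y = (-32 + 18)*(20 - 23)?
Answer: -19/42 ≈ -0.45238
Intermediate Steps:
y = 42 (y = -14*(-3) = 42)
b(1)*v(y) = 1*(-19/42) = -19/42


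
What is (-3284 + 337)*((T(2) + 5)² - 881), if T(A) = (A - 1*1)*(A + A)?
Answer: 2357600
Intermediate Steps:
T(A) = 2*A*(-1 + A) (T(A) = (A - 1)*(2*A) = (-1 + A)*(2*A) = 2*A*(-1 + A))
(-3284 + 337)*((T(2) + 5)² - 881) = (-3284 + 337)*((2*2*(-1 + 2) + 5)² - 881) = -2947*((2*2*1 + 5)² - 881) = -2947*((4 + 5)² - 881) = -2947*(9² - 881) = -2947*(81 - 881) = -2947*(-800) = 2357600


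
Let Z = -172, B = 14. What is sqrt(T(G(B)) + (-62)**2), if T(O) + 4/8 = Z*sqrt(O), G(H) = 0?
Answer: sqrt(15374)/2 ≈ 61.996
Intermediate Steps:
T(O) = -1/2 - 172*sqrt(O)
sqrt(T(G(B)) + (-62)**2) = sqrt((-1/2 - 172*sqrt(0)) + (-62)**2) = sqrt((-1/2 - 172*0) + 3844) = sqrt((-1/2 + 0) + 3844) = sqrt(-1/2 + 3844) = sqrt(7687/2) = sqrt(15374)/2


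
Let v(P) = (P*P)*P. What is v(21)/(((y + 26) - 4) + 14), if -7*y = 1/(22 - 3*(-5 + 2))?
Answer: 2009637/7811 ≈ 257.28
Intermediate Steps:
y = -1/217 (y = -1/(7*(22 - 3*(-5 + 2))) = -1/(7*(22 - 3*(-3))) = -1/(7*(22 + 9)) = -⅐/31 = -⅐*1/31 = -1/217 ≈ -0.0046083)
v(P) = P³ (v(P) = P²*P = P³)
v(21)/(((y + 26) - 4) + 14) = 21³/(((-1/217 + 26) - 4) + 14) = 9261/((5641/217 - 4) + 14) = 9261/(4773/217 + 14) = 9261/(7811/217) = 9261*(217/7811) = 2009637/7811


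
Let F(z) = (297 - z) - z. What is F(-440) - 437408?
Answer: -436231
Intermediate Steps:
F(z) = 297 - 2*z
F(-440) - 437408 = (297 - 2*(-440)) - 437408 = (297 + 880) - 437408 = 1177 - 437408 = -436231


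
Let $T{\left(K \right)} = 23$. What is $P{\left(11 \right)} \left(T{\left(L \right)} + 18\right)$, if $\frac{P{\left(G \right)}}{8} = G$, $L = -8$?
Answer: $3608$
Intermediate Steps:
$P{\left(G \right)} = 8 G$
$P{\left(11 \right)} \left(T{\left(L \right)} + 18\right) = 8 \cdot 11 \left(23 + 18\right) = 88 \cdot 41 = 3608$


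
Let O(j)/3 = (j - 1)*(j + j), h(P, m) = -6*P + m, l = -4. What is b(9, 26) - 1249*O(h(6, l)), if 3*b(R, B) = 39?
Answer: -12290147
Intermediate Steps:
b(R, B) = 13 (b(R, B) = (⅓)*39 = 13)
h(P, m) = m - 6*P
O(j) = 6*j*(-1 + j) (O(j) = 3*((j - 1)*(j + j)) = 3*((-1 + j)*(2*j)) = 3*(2*j*(-1 + j)) = 6*j*(-1 + j))
b(9, 26) - 1249*O(h(6, l)) = 13 - 7494*(-4 - 6*6)*(-1 + (-4 - 6*6)) = 13 - 7494*(-4 - 36)*(-1 + (-4 - 36)) = 13 - 7494*(-40)*(-1 - 40) = 13 - 7494*(-40)*(-41) = 13 - 1249*9840 = 13 - 12290160 = -12290147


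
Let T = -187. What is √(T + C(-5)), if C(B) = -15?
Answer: I*√202 ≈ 14.213*I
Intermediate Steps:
√(T + C(-5)) = √(-187 - 15) = √(-202) = I*√202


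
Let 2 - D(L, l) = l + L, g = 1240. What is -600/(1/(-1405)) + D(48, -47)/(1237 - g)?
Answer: 2528999/3 ≈ 8.4300e+5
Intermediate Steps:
D(L, l) = 2 - L - l (D(L, l) = 2 - (l + L) = 2 - (L + l) = 2 + (-L - l) = 2 - L - l)
-600/(1/(-1405)) + D(48, -47)/(1237 - g) = -600/(1/(-1405)) + (2 - 1*48 - 1*(-47))/(1237 - 1*1240) = -600/(-1/1405) + (2 - 48 + 47)/(1237 - 1240) = -600*(-1405) + 1/(-3) = 843000 + 1*(-1/3) = 843000 - 1/3 = 2528999/3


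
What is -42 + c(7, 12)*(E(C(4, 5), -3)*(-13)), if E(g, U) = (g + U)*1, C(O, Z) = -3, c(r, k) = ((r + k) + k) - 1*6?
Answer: 1908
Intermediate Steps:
c(r, k) = -6 + r + 2*k (c(r, k) = ((k + r) + k) - 6 = (r + 2*k) - 6 = -6 + r + 2*k)
E(g, U) = U + g (E(g, U) = (U + g)*1 = U + g)
-42 + c(7, 12)*(E(C(4, 5), -3)*(-13)) = -42 + (-6 + 7 + 2*12)*((-3 - 3)*(-13)) = -42 + (-6 + 7 + 24)*(-6*(-13)) = -42 + 25*78 = -42 + 1950 = 1908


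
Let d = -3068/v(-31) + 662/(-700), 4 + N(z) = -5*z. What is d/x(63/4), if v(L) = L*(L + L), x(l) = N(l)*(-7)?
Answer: -1709982/389661475 ≈ -0.0043884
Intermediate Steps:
N(z) = -4 - 5*z
x(l) = 28 + 35*l (x(l) = (-4 - 5*l)*(-7) = 28 + 35*l)
v(L) = 2*L² (v(L) = L*(2*L) = 2*L²)
d = -854991/336350 (d = -3068/(2*(-31)²) + 662/(-700) = -3068/(2*961) + 662*(-1/700) = -3068/1922 - 331/350 = -3068*1/1922 - 331/350 = -1534/961 - 331/350 = -854991/336350 ≈ -2.5420)
d/x(63/4) = -854991/(336350*(28 + 35*(63/4))) = -854991/(336350*(28 + 2205/4)) = -854991/(336350*2317/4) = -854991/336350*4/2317 = -1709982/389661475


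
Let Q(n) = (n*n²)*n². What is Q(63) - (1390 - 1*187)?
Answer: 992435340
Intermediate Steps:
Q(n) = n⁵ (Q(n) = n³*n² = n⁵)
Q(63) - (1390 - 1*187) = 63⁵ - (1390 - 1*187) = 992436543 - (1390 - 187) = 992436543 - 1*1203 = 992436543 - 1203 = 992435340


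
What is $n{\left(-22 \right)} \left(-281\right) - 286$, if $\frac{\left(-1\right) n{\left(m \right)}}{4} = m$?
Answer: $-25014$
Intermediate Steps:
$n{\left(m \right)} = - 4 m$
$n{\left(-22 \right)} \left(-281\right) - 286 = \left(-4\right) \left(-22\right) \left(-281\right) - 286 = 88 \left(-281\right) - 286 = -24728 - 286 = -25014$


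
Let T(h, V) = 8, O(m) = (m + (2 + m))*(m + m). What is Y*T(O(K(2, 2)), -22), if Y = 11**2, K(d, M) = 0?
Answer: 968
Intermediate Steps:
O(m) = 2*m*(2 + 2*m) (O(m) = (2 + 2*m)*(2*m) = 2*m*(2 + 2*m))
Y = 121
Y*T(O(K(2, 2)), -22) = 121*8 = 968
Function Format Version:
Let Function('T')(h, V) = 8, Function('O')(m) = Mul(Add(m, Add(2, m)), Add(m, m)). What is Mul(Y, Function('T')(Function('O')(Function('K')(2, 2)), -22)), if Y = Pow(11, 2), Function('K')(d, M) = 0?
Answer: 968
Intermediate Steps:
Function('O')(m) = Mul(2, m, Add(2, Mul(2, m))) (Function('O')(m) = Mul(Add(2, Mul(2, m)), Mul(2, m)) = Mul(2, m, Add(2, Mul(2, m))))
Y = 121
Mul(Y, Function('T')(Function('O')(Function('K')(2, 2)), -22)) = Mul(121, 8) = 968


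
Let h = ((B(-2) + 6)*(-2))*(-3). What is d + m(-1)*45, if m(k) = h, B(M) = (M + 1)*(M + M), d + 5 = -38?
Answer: 2657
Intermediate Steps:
d = -43 (d = -5 - 38 = -43)
B(M) = 2*M*(1 + M) (B(M) = (1 + M)*(2*M) = 2*M*(1 + M))
h = 60 (h = ((2*(-2)*(1 - 2) + 6)*(-2))*(-3) = ((2*(-2)*(-1) + 6)*(-2))*(-3) = ((4 + 6)*(-2))*(-3) = (10*(-2))*(-3) = -20*(-3) = 60)
m(k) = 60
d + m(-1)*45 = -43 + 60*45 = -43 + 2700 = 2657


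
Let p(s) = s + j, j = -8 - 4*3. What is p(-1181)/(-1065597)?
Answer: 1201/1065597 ≈ 0.0011271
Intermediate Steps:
j = -20 (j = -8 - 12 = -20)
p(s) = -20 + s (p(s) = s - 20 = -20 + s)
p(-1181)/(-1065597) = (-20 - 1181)/(-1065597) = -1201*(-1/1065597) = 1201/1065597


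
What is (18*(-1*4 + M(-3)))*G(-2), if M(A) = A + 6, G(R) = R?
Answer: 36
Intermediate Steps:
M(A) = 6 + A
(18*(-1*4 + M(-3)))*G(-2) = (18*(-1*4 + (6 - 3)))*(-2) = (18*(-4 + 3))*(-2) = (18*(-1))*(-2) = -18*(-2) = 36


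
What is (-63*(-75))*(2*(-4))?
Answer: -37800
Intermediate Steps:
(-63*(-75))*(2*(-4)) = 4725*(-8) = -37800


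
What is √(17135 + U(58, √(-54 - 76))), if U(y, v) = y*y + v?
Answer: √(20499 + I*√130) ≈ 143.17 + 0.0398*I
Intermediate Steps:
U(y, v) = v + y² (U(y, v) = y² + v = v + y²)
√(17135 + U(58, √(-54 - 76))) = √(17135 + (√(-54 - 76) + 58²)) = √(17135 + (√(-130) + 3364)) = √(17135 + (I*√130 + 3364)) = √(17135 + (3364 + I*√130)) = √(20499 + I*√130)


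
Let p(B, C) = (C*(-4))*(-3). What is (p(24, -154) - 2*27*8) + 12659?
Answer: 10379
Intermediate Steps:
p(B, C) = 12*C (p(B, C) = -4*C*(-3) = 12*C)
(p(24, -154) - 2*27*8) + 12659 = (12*(-154) - 2*27*8) + 12659 = (-1848 - 54*8) + 12659 = (-1848 - 1*432) + 12659 = (-1848 - 432) + 12659 = -2280 + 12659 = 10379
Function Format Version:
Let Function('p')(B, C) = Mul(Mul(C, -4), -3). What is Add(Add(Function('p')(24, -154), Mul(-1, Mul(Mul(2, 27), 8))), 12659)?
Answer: 10379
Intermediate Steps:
Function('p')(B, C) = Mul(12, C) (Function('p')(B, C) = Mul(Mul(-4, C), -3) = Mul(12, C))
Add(Add(Function('p')(24, -154), Mul(-1, Mul(Mul(2, 27), 8))), 12659) = Add(Add(Mul(12, -154), Mul(-1, Mul(Mul(2, 27), 8))), 12659) = Add(Add(-1848, Mul(-1, Mul(54, 8))), 12659) = Add(Add(-1848, Mul(-1, 432)), 12659) = Add(Add(-1848, -432), 12659) = Add(-2280, 12659) = 10379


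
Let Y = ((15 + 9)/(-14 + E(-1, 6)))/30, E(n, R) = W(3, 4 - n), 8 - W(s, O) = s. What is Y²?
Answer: 16/2025 ≈ 0.0079012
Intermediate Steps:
W(s, O) = 8 - s
E(n, R) = 5 (E(n, R) = 8 - 1*3 = 8 - 3 = 5)
Y = -4/45 (Y = ((15 + 9)/(-14 + 5))/30 = (24/(-9))*(1/30) = (24*(-⅑))*(1/30) = -8/3*1/30 = -4/45 ≈ -0.088889)
Y² = (-4/45)² = 16/2025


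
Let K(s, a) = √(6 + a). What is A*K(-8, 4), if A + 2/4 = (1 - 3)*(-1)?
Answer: 3*√10/2 ≈ 4.7434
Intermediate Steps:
A = 3/2 (A = -½ + (1 - 3)*(-1) = -½ - 2*(-1) = -½ + 2 = 3/2 ≈ 1.5000)
A*K(-8, 4) = 3*√(6 + 4)/2 = 3*√10/2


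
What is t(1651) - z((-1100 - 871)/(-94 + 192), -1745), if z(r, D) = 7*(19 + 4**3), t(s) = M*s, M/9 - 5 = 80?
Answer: 1262434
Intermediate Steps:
M = 765 (M = 45 + 9*80 = 45 + 720 = 765)
t(s) = 765*s
z(r, D) = 581 (z(r, D) = 7*(19 + 64) = 7*83 = 581)
t(1651) - z((-1100 - 871)/(-94 + 192), -1745) = 765*1651 - 1*581 = 1263015 - 581 = 1262434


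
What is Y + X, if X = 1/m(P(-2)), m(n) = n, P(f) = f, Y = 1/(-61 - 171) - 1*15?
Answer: -3597/232 ≈ -15.504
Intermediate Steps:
Y = -3481/232 (Y = 1/(-232) - 15 = -1/232 - 15 = -3481/232 ≈ -15.004)
X = -½ (X = 1/(-2) = -½ ≈ -0.50000)
Y + X = -3481/232 - ½ = -3597/232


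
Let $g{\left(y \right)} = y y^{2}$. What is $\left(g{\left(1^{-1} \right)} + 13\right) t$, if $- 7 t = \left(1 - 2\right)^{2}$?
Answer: $-2$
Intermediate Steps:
$g{\left(y \right)} = y^{3}$
$t = - \frac{1}{7}$ ($t = - \frac{\left(1 - 2\right)^{2}}{7} = - \frac{\left(-1\right)^{2}}{7} = \left(- \frac{1}{7}\right) 1 = - \frac{1}{7} \approx -0.14286$)
$\left(g{\left(1^{-1} \right)} + 13\right) t = \left(\left(1^{-1}\right)^{3} + 13\right) \left(- \frac{1}{7}\right) = \left(1^{3} + 13\right) \left(- \frac{1}{7}\right) = \left(1 + 13\right) \left(- \frac{1}{7}\right) = 14 \left(- \frac{1}{7}\right) = -2$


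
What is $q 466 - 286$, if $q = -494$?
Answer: $-230490$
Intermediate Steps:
$q 466 - 286 = \left(-494\right) 466 - 286 = -230204 - 286 = -230490$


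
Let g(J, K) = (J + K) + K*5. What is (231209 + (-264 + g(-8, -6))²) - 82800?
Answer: 243273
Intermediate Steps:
g(J, K) = J + 6*K (g(J, K) = (J + K) + 5*K = J + 6*K)
(231209 + (-264 + g(-8, -6))²) - 82800 = (231209 + (-264 + (-8 + 6*(-6)))²) - 82800 = (231209 + (-264 + (-8 - 36))²) - 82800 = (231209 + (-264 - 44)²) - 82800 = (231209 + (-308)²) - 82800 = (231209 + 94864) - 82800 = 326073 - 82800 = 243273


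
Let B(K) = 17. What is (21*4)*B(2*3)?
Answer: 1428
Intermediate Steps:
(21*4)*B(2*3) = (21*4)*17 = 84*17 = 1428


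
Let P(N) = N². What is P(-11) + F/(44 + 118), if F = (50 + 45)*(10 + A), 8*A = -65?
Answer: 52747/432 ≈ 122.10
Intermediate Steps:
A = -65/8 (A = (⅛)*(-65) = -65/8 ≈ -8.1250)
F = 1425/8 (F = (50 + 45)*(10 - 65/8) = 95*(15/8) = 1425/8 ≈ 178.13)
P(-11) + F/(44 + 118) = (-11)² + 1425/(8*(44 + 118)) = 121 + (1425/8)/162 = 121 + (1425/8)*(1/162) = 121 + 475/432 = 52747/432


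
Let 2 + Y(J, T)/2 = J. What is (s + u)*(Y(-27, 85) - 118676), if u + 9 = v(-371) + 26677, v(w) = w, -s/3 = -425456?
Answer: -154670626110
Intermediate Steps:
s = 1276368 (s = -3*(-425456) = 1276368)
Y(J, T) = -4 + 2*J
u = 26297 (u = -9 + (-371 + 26677) = -9 + 26306 = 26297)
(s + u)*(Y(-27, 85) - 118676) = (1276368 + 26297)*((-4 + 2*(-27)) - 118676) = 1302665*((-4 - 54) - 118676) = 1302665*(-58 - 118676) = 1302665*(-118734) = -154670626110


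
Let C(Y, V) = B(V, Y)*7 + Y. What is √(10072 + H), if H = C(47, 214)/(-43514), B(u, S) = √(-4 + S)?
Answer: √(19071009624954 - 304598*√43)/43514 ≈ 100.36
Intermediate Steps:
C(Y, V) = Y + 7*√(-4 + Y) (C(Y, V) = √(-4 + Y)*7 + Y = 7*√(-4 + Y) + Y = Y + 7*√(-4 + Y))
H = -47/43514 - 7*√43/43514 (H = (47 + 7*√(-4 + 47))/(-43514) = (47 + 7*√43)*(-1/43514) = -47/43514 - 7*√43/43514 ≈ -0.0021350)
√(10072 + H) = √(10072 + (-47/43514 - 7*√43/43514)) = √(438272961/43514 - 7*√43/43514)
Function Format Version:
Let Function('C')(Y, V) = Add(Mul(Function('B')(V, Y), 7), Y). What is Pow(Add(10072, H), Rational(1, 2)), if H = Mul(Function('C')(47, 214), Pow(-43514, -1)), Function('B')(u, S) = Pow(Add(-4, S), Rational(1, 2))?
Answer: Mul(Rational(1, 43514), Pow(Add(19071009624954, Mul(-304598, Pow(43, Rational(1, 2)))), Rational(1, 2))) ≈ 100.36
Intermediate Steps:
Function('C')(Y, V) = Add(Y, Mul(7, Pow(Add(-4, Y), Rational(1, 2)))) (Function('C')(Y, V) = Add(Mul(Pow(Add(-4, Y), Rational(1, 2)), 7), Y) = Add(Mul(7, Pow(Add(-4, Y), Rational(1, 2))), Y) = Add(Y, Mul(7, Pow(Add(-4, Y), Rational(1, 2)))))
H = Add(Rational(-47, 43514), Mul(Rational(-7, 43514), Pow(43, Rational(1, 2)))) (H = Mul(Add(47, Mul(7, Pow(Add(-4, 47), Rational(1, 2)))), Pow(-43514, -1)) = Mul(Add(47, Mul(7, Pow(43, Rational(1, 2)))), Rational(-1, 43514)) = Add(Rational(-47, 43514), Mul(Rational(-7, 43514), Pow(43, Rational(1, 2)))) ≈ -0.0021350)
Pow(Add(10072, H), Rational(1, 2)) = Pow(Add(10072, Add(Rational(-47, 43514), Mul(Rational(-7, 43514), Pow(43, Rational(1, 2))))), Rational(1, 2)) = Pow(Add(Rational(438272961, 43514), Mul(Rational(-7, 43514), Pow(43, Rational(1, 2)))), Rational(1, 2))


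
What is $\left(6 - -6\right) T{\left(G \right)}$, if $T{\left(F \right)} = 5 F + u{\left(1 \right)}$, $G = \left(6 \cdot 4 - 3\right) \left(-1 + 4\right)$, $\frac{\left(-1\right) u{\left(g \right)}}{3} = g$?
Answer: $3744$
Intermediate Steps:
$u{\left(g \right)} = - 3 g$
$G = 63$ ($G = \left(24 - 3\right) 3 = 21 \cdot 3 = 63$)
$T{\left(F \right)} = -3 + 5 F$ ($T{\left(F \right)} = 5 F - 3 = -3 + 5 F$)
$\left(6 - -6\right) T{\left(G \right)} = \left(6 - -6\right) \left(-3 + 5 \cdot 63\right) = \left(6 + 6\right) \left(-3 + 315\right) = 12 \cdot 312 = 3744$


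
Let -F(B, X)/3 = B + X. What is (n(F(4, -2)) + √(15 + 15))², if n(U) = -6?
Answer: (6 - √30)² ≈ 0.27329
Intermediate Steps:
F(B, X) = -3*B - 3*X (F(B, X) = -3*(B + X) = -3*B - 3*X)
(n(F(4, -2)) + √(15 + 15))² = (-6 + √(15 + 15))² = (-6 + √30)²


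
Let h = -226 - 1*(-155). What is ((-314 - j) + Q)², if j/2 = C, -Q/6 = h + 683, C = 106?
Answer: 17623204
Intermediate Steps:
h = -71 (h = -226 + 155 = -71)
Q = -3672 (Q = -6*(-71 + 683) = -6*612 = -3672)
j = 212 (j = 2*106 = 212)
((-314 - j) + Q)² = ((-314 - 1*212) - 3672)² = ((-314 - 212) - 3672)² = (-526 - 3672)² = (-4198)² = 17623204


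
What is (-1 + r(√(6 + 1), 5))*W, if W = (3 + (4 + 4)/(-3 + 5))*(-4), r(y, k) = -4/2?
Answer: 84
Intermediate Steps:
r(y, k) = -2 (r(y, k) = -4*½ = -2)
W = -28 (W = (3 + 8/2)*(-4) = (3 + 8*(½))*(-4) = (3 + 4)*(-4) = 7*(-4) = -28)
(-1 + r(√(6 + 1), 5))*W = (-1 - 2)*(-28) = -3*(-28) = 84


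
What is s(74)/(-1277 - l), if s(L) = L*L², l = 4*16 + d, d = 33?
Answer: -202612/687 ≈ -294.92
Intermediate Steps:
l = 97 (l = 4*16 + 33 = 64 + 33 = 97)
s(L) = L³
s(74)/(-1277 - l) = 74³/(-1277 - 1*97) = 405224/(-1277 - 97) = 405224/(-1374) = 405224*(-1/1374) = -202612/687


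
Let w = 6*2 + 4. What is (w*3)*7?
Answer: 336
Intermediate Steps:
w = 16 (w = 12 + 4 = 16)
(w*3)*7 = (16*3)*7 = 48*7 = 336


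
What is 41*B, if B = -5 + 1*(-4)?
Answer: -369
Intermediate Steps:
B = -9 (B = -5 - 4 = -9)
41*B = 41*(-9) = -369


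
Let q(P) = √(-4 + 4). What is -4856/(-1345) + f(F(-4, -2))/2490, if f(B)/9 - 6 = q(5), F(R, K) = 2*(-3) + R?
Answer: 405469/111635 ≈ 3.6321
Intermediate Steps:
q(P) = 0 (q(P) = √0 = 0)
F(R, K) = -6 + R
f(B) = 54 (f(B) = 54 + 9*0 = 54 + 0 = 54)
-4856/(-1345) + f(F(-4, -2))/2490 = -4856/(-1345) + 54/2490 = -4856*(-1/1345) + 54*(1/2490) = 4856/1345 + 9/415 = 405469/111635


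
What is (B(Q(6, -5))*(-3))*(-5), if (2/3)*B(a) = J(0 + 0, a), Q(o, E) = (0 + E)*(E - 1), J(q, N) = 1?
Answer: 45/2 ≈ 22.500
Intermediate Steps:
Q(o, E) = E*(-1 + E)
B(a) = 3/2 (B(a) = (3/2)*1 = 3/2)
(B(Q(6, -5))*(-3))*(-5) = ((3/2)*(-3))*(-5) = -9/2*(-5) = 45/2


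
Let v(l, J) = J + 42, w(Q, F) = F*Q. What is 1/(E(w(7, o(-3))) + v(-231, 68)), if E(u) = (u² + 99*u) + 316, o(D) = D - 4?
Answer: -1/2024 ≈ -0.00049407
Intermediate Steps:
o(D) = -4 + D
E(u) = 316 + u² + 99*u
v(l, J) = 42 + J
1/(E(w(7, o(-3))) + v(-231, 68)) = 1/((316 + ((-4 - 3)*7)² + 99*((-4 - 3)*7)) + (42 + 68)) = 1/((316 + (-7*7)² + 99*(-7*7)) + 110) = 1/((316 + (-49)² + 99*(-49)) + 110) = 1/((316 + 2401 - 4851) + 110) = 1/(-2134 + 110) = 1/(-2024) = -1/2024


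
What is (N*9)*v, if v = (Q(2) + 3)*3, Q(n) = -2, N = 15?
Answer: 405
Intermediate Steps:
v = 3 (v = (-2 + 3)*3 = 1*3 = 3)
(N*9)*v = (15*9)*3 = 135*3 = 405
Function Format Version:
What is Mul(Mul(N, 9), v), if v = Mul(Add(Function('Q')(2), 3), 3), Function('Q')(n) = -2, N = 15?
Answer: 405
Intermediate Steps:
v = 3 (v = Mul(Add(-2, 3), 3) = Mul(1, 3) = 3)
Mul(Mul(N, 9), v) = Mul(Mul(15, 9), 3) = Mul(135, 3) = 405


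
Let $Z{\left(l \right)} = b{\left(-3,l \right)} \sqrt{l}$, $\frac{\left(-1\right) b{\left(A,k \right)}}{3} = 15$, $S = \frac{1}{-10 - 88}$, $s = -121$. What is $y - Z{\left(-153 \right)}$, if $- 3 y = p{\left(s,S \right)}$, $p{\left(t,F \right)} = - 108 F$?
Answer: $- \frac{18}{49} + 135 i \sqrt{17} \approx -0.36735 + 556.62 i$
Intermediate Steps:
$S = - \frac{1}{98}$ ($S = \frac{1}{-10 - 88} = \frac{1}{-98} = - \frac{1}{98} \approx -0.010204$)
$b{\left(A,k \right)} = -45$ ($b{\left(A,k \right)} = \left(-3\right) 15 = -45$)
$y = - \frac{18}{49}$ ($y = - \frac{\left(-108\right) \left(- \frac{1}{98}\right)}{3} = \left(- \frac{1}{3}\right) \frac{54}{49} = - \frac{18}{49} \approx -0.36735$)
$Z{\left(l \right)} = - 45 \sqrt{l}$
$y - Z{\left(-153 \right)} = - \frac{18}{49} - - 45 \sqrt{-153} = - \frac{18}{49} - - 45 \cdot 3 i \sqrt{17} = - \frac{18}{49} - - 135 i \sqrt{17} = - \frac{18}{49} + 135 i \sqrt{17}$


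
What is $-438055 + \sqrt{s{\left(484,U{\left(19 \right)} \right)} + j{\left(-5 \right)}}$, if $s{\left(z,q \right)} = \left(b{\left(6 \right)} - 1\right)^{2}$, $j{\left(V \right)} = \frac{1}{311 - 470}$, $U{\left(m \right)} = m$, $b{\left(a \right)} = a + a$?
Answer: $-438055 + \frac{\sqrt{3058842}}{159} \approx -4.3804 \cdot 10^{5}$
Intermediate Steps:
$b{\left(a \right)} = 2 a$
$j{\left(V \right)} = - \frac{1}{159}$ ($j{\left(V \right)} = \frac{1}{-159} = - \frac{1}{159}$)
$s{\left(z,q \right)} = 121$ ($s{\left(z,q \right)} = \left(2 \cdot 6 - 1\right)^{2} = \left(12 - 1\right)^{2} = 11^{2} = 121$)
$-438055 + \sqrt{s{\left(484,U{\left(19 \right)} \right)} + j{\left(-5 \right)}} = -438055 + \sqrt{121 - \frac{1}{159}} = -438055 + \sqrt{\frac{19238}{159}} = -438055 + \frac{\sqrt{3058842}}{159}$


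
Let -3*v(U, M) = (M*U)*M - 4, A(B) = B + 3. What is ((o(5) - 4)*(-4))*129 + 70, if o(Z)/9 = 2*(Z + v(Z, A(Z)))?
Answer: 934030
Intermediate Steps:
A(B) = 3 + B
v(U, M) = 4/3 - U*M²/3 (v(U, M) = -((M*U)*M - 4)/3 = -(U*M² - 4)/3 = -(-4 + U*M²)/3 = 4/3 - U*M²/3)
o(Z) = 24 + 18*Z - 6*Z*(3 + Z)² (o(Z) = 9*(2*(Z + (4/3 - Z*(3 + Z)²/3))) = 9*(2*(4/3 + Z - Z*(3 + Z)²/3)) = 9*(8/3 + 2*Z - 2*Z*(3 + Z)²/3) = 24 + 18*Z - 6*Z*(3 + Z)²)
((o(5) - 4)*(-4))*129 + 70 = (((24 + 18*5 - 6*5*(3 + 5)²) - 4)*(-4))*129 + 70 = (((24 + 90 - 6*5*8²) - 4)*(-4))*129 + 70 = (((24 + 90 - 6*5*64) - 4)*(-4))*129 + 70 = (((24 + 90 - 1920) - 4)*(-4))*129 + 70 = ((-1806 - 4)*(-4))*129 + 70 = -1810*(-4)*129 + 70 = 7240*129 + 70 = 933960 + 70 = 934030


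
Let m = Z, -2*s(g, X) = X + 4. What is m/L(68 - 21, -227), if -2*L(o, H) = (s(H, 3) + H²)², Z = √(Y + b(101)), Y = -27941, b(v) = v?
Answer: -64*I*√435/10619508601 ≈ -1.257e-7*I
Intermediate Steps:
s(g, X) = -2 - X/2 (s(g, X) = -(X + 4)/2 = -(4 + X)/2 = -2 - X/2)
Z = 8*I*√435 (Z = √(-27941 + 101) = √(-27840) = 8*I*√435 ≈ 166.85*I)
m = 8*I*√435 ≈ 166.85*I
L(o, H) = -(-7/2 + H²)²/2 (L(o, H) = -((-2 - ½*3) + H²)²/2 = -((-2 - 3/2) + H²)²/2 = -(-7/2 + H²)²/2)
m/L(68 - 21, -227) = (8*I*√435)/((-(-7 + 2*(-227)²)²/8)) = (8*I*√435)/((-(-7 + 2*51529)²/8)) = (8*I*√435)/((-(-7 + 103058)²/8)) = (8*I*√435)/((-⅛*103051²)) = (8*I*√435)/((-⅛*10619508601)) = (8*I*√435)/(-10619508601/8) = (8*I*√435)*(-8/10619508601) = -64*I*√435/10619508601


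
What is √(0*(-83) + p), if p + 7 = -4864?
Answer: I*√4871 ≈ 69.793*I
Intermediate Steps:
p = -4871 (p = -7 - 4864 = -4871)
√(0*(-83) + p) = √(0*(-83) - 4871) = √(0 - 4871) = √(-4871) = I*√4871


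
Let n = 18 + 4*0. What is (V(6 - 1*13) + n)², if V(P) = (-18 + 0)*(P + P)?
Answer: 72900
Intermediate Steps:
V(P) = -36*P
n = 18 (n = 18 + 0 = 18)
(V(6 - 1*13) + n)² = (-36*(6 - 1*13) + 18)² = (-36*(6 - 13) + 18)² = (-36*(-7) + 18)² = (252 + 18)² = 270² = 72900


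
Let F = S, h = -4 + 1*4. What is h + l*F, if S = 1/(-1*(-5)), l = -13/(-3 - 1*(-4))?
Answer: -13/5 ≈ -2.6000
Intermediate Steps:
l = -13 (l = -13/(-3 + 4) = -13/1 = -13*1 = -13)
h = 0 (h = -4 + 4 = 0)
S = 1/5 ≈ 0.20000
F = 1/5 ≈ 0.20000
h + l*F = 0 - 13*1/5 = 0 - 13/5 = -13/5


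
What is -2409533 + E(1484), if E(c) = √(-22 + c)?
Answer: -2409533 + √1462 ≈ -2.4095e+6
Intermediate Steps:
-2409533 + E(1484) = -2409533 + √(-22 + 1484) = -2409533 + √1462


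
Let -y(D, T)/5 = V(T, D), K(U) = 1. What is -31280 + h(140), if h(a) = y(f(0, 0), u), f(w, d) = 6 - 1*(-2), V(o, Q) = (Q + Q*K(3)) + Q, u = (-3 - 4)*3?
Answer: -31400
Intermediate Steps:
u = -21 (u = -7*3 = -21)
V(o, Q) = 3*Q (V(o, Q) = (Q + Q*1) + Q = (Q + Q) + Q = 2*Q + Q = 3*Q)
f(w, d) = 8 (f(w, d) = 6 + 2 = 8)
y(D, T) = -15*D
h(a) = -120 (h(a) = -15*8 = -120)
-31280 + h(140) = -31280 - 120 = -31400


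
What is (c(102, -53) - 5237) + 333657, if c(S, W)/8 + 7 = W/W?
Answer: 328372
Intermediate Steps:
c(S, W) = -48 (c(S, W) = -56 + 8*(W/W) = -56 + 8*1 = -56 + 8 = -48)
(c(102, -53) - 5237) + 333657 = (-48 - 5237) + 333657 = -5285 + 333657 = 328372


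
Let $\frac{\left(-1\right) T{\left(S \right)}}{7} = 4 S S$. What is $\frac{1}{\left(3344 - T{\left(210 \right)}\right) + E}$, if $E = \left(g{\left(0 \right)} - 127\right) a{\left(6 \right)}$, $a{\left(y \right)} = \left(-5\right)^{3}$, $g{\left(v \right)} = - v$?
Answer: $\frac{1}{1254019} \approx 7.9744 \cdot 10^{-7}$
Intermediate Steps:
$T{\left(S \right)} = - 28 S^{2}$ ($T{\left(S \right)} = - 7 \cdot 4 S S = - 7 \cdot 4 S^{2} = - 28 S^{2}$)
$a{\left(y \right)} = -125$
$E = 15875$ ($E = \left(\left(-1\right) 0 - 127\right) \left(-125\right) = \left(0 - 127\right) \left(-125\right) = \left(-127\right) \left(-125\right) = 15875$)
$\frac{1}{\left(3344 - T{\left(210 \right)}\right) + E} = \frac{1}{\left(3344 - - 28 \cdot 210^{2}\right) + 15875} = \frac{1}{\left(3344 - \left(-28\right) 44100\right) + 15875} = \frac{1}{\left(3344 - -1234800\right) + 15875} = \frac{1}{\left(3344 + 1234800\right) + 15875} = \frac{1}{1238144 + 15875} = \frac{1}{1254019}$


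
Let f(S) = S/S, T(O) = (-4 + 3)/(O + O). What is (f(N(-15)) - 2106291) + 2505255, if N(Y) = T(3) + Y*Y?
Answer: 398965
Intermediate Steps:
T(O) = -1/(2*O)
N(Y) = -⅙ + Y² (N(Y) = -½/3 + Y*Y = -½*⅓ + Y² = -⅙ + Y²)
f(S) = 1
(f(N(-15)) - 2106291) + 2505255 = (1 - 2106291) + 2505255 = -2106290 + 2505255 = 398965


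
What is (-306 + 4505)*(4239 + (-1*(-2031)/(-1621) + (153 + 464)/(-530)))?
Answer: 15283417253117/859130 ≈ 1.7789e+7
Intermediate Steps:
(-306 + 4505)*(4239 + (-1*(-2031)/(-1621) + (153 + 464)/(-530))) = 4199*(4239 + (2031*(-1/1621) + 617*(-1/530))) = 4199*(4239 + (-2031/1621 - 617/530)) = 4199*(4239 - 2076587/859130) = 4199*(3639775483/859130) = 15283417253117/859130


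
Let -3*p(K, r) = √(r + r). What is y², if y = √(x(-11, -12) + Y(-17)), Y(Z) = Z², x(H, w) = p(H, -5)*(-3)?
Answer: 289 + I*√10 ≈ 289.0 + 3.1623*I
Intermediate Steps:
p(K, r) = -√2*√r/3 (p(K, r) = -√(r + r)/3 = -√2*√r/3)
x(H, w) = I*√10 (x(H, w) = -√2*√(-5)/3*(-3) = -√2*I*√5/3*(-3) = -I*√10/3*(-3) = I*√10)
y = √(289 + I*√10) (y = √(I*√10 + (-17)²) = √(I*√10 + 289) = √(289 + I*√10) ≈ 17.0 + 0.09301*I)
y² = (√(289 + I*√10))² = 289 + I*√10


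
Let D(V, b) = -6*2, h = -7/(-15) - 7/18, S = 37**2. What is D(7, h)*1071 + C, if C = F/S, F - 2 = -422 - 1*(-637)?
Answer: -17594171/1369 ≈ -12852.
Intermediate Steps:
S = 1369
F = 217 (F = 2 + (-422 - 1*(-637)) = 2 + (-422 + 637) = 2 + 215 = 217)
h = 7/90 (h = -7*(-1/15) - 7*1/18 = 7/15 - 7/18 = 7/90 ≈ 0.077778)
D(V, b) = -12
C = 217/1369 ≈ 0.15851
D(7, h)*1071 + C = -12*1071 + 217/1369 = -12852 + 217/1369 = -17594171/1369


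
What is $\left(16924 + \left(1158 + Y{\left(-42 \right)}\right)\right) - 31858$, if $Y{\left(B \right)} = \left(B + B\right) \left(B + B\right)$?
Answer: $-6720$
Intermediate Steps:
$Y{\left(B \right)} = 4 B^{2}$ ($Y{\left(B \right)} = 2 B 2 B = 4 B^{2}$)
$\left(16924 + \left(1158 + Y{\left(-42 \right)}\right)\right) - 31858 = \left(16924 + \left(1158 + 4 \left(-42\right)^{2}\right)\right) - 31858 = \left(16924 + \left(1158 + 4 \cdot 1764\right)\right) - 31858 = \left(16924 + \left(1158 + 7056\right)\right) - 31858 = \left(16924 + 8214\right) - 31858 = 25138 - 31858 = -6720$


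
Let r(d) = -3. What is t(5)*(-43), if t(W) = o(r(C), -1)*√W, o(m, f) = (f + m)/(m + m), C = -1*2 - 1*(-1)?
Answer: -86*√5/3 ≈ -64.101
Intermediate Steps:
C = -1 (C = -2 + 1 = -1)
o(m, f) = (f + m)/(2*m) (o(m, f) = (f + m)/((2*m)) = (f + m)*(1/(2*m)) = (f + m)/(2*m))
t(W) = 2*√W/3 (t(W) = ((½)*(-1 - 3)/(-3))*√W = ((½)*(-⅓)*(-4))*√W = 2*√W/3)
t(5)*(-43) = (2*√5/3)*(-43) = -86*√5/3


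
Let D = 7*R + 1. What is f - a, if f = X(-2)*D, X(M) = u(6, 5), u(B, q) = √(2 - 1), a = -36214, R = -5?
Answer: 36180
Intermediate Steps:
u(B, q) = 1 (u(B, q) = √1 = 1)
X(M) = 1
D = -34 (D = 7*(-5) + 1 = -35 + 1 = -34)
f = -34 (f = 1*(-34) = -34)
f - a = -34 - 1*(-36214) = -34 + 36214 = 36180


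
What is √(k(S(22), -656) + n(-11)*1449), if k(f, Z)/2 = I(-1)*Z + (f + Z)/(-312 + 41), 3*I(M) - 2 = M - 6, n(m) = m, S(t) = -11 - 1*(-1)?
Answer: I*√9086617263/813 ≈ 117.25*I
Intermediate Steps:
S(t) = -10 (S(t) = -11 + 1 = -10)
I(M) = -4/3 + M/3 (I(M) = ⅔ + (M - 6)/3 = ⅔ + (-6 + M)/3 = ⅔ + (-2 + M/3) = -4/3 + M/3)
k(f, Z) = -2716*Z/813 - 2*f/271 (k(f, Z) = 2*((-4/3 + (⅓)*(-1))*Z + (f + Z)/(-312 + 41)) = 2*((-4/3 - ⅓)*Z + (Z + f)/(-271)) = 2*(-5*Z/3 + (Z + f)*(-1/271)) = 2*(-5*Z/3 + (-Z/271 - f/271)) = 2*(-1358*Z/813 - f/271) = -2716*Z/813 - 2*f/271)
√(k(S(22), -656) + n(-11)*1449) = √((-2716/813*(-656) - 2/271*(-10)) - 11*1449) = √((1781696/813 + 20/271) - 15939) = √(1781756/813 - 15939) = √(-11176651/813) = I*√9086617263/813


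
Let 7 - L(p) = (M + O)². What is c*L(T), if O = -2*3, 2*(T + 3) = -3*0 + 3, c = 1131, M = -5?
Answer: -128934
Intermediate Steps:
T = -3/2 (T = -3 + (-3*0 + 3)/2 = -3 + (0 + 3)/2 = -3 + (½)*3 = -3 + 3/2 = -3/2 ≈ -1.5000)
O = -6
L(p) = -114 (L(p) = 7 - (-5 - 6)² = 7 - 1*(-11)² = 7 - 1*121 = 7 - 121 = -114)
c*L(T) = 1131*(-114) = -128934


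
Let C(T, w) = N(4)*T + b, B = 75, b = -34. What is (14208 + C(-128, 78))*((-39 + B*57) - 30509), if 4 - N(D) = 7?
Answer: -382482334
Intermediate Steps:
N(D) = -3 (N(D) = 4 - 1*7 = 4 - 7 = -3)
C(T, w) = -34 - 3*T (C(T, w) = -3*T - 34 = -34 - 3*T)
(14208 + C(-128, 78))*((-39 + B*57) - 30509) = (14208 + (-34 - 3*(-128)))*((-39 + 75*57) - 30509) = (14208 + (-34 + 384))*((-39 + 4275) - 30509) = (14208 + 350)*(4236 - 30509) = 14558*(-26273) = -382482334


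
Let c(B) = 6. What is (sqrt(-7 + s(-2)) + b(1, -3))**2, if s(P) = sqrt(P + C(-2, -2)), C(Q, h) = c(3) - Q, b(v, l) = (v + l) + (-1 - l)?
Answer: -7 + sqrt(6) ≈ -4.5505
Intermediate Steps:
b(v, l) = -1 + v (b(v, l) = (l + v) + (-1 - l) = -1 + v)
C(Q, h) = 6 - Q
s(P) = sqrt(8 + P) (s(P) = sqrt(P + (6 - 1*(-2))) = sqrt(P + (6 + 2)) = sqrt(P + 8) = sqrt(8 + P))
(sqrt(-7 + s(-2)) + b(1, -3))**2 = (sqrt(-7 + sqrt(8 - 2)) + (-1 + 1))**2 = (sqrt(-7 + sqrt(6)) + 0)**2 = (sqrt(-7 + sqrt(6)))**2 = -7 + sqrt(6)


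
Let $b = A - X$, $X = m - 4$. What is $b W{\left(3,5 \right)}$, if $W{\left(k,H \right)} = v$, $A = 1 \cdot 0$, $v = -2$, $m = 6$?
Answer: $4$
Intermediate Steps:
$A = 0$
$X = 2$ ($X = 6 - 4 = 2$)
$W{\left(k,H \right)} = -2$
$b = -2$ ($b = 0 - 2 = -2$)
$b W{\left(3,5 \right)} = \left(-2\right) \left(-2\right) = 4$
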